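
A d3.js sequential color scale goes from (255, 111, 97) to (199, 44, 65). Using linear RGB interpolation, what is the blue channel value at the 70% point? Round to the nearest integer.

B = 97 + 0.7 × (65 − 97) = 74.6 → 75

75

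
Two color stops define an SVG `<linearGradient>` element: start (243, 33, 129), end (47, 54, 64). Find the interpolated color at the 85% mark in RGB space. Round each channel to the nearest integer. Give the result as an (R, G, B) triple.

85% corresponds to t = 0.85.
R = 243 + 0.85 × (47 − 243) = 243 + 0.85 × -196 = 76.4 → 76
G = 33 + 0.85 × (54 − 33) = 33 + 0.85 × 21 = 50.85 → 51
B = 129 + 0.85 × (64 − 129) = 129 + 0.85 × -65 = 73.75 → 74
So the blended color is (76, 51, 74), about #4c334a.

(76, 51, 74)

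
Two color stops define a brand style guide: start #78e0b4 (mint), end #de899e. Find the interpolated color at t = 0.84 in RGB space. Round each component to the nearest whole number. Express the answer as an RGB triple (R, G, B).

#78e0b4 → (120, 224, 180); #de899e → (222, 137, 158).
R = 120 + 0.84 × (222 − 120) = 120 + 0.84 × 102 = 205.68 → 206
G = 224 + 0.84 × (137 − 224) = 224 + 0.84 × -87 = 150.92 → 151
B = 180 + 0.84 × (158 − 180) = 180 + 0.84 × -22 = 161.52 → 162

(206, 151, 162)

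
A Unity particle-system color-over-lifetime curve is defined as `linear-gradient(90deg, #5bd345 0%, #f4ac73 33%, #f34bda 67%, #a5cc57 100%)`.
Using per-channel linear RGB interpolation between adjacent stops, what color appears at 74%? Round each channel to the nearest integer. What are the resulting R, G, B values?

(226, 102, 190)

74% lies between the 67% and 100% stops, so the local fraction is t = (74 − 67)/(100 − 67) = 7/33 ≈ 0.2121.
#f34bda → (243, 75, 218); #a5cc57 → (165, 204, 87).
R = 243 + 0.2121 × (165 − 243) = 226.456 → 226
G = 75 + 0.2121 × (204 − 75) = 102.361 → 102
B = 218 + 0.2121 × (87 − 218) = 190.215 → 190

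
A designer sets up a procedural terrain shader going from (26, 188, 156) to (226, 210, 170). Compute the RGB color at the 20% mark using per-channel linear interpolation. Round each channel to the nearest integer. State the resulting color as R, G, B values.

20% corresponds to t = 0.2.
R = 26 + 0.2 × (226 − 26) = 26 + 0.2 × 200 = 66 → 66
G = 188 + 0.2 × (210 − 188) = 188 + 0.2 × 22 = 192.4 → 192
B = 156 + 0.2 × (170 − 156) = 156 + 0.2 × 14 = 158.8 → 159

(66, 192, 159)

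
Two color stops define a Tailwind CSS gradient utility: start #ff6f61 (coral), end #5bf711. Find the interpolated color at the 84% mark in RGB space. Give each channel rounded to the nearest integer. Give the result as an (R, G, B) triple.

(117, 225, 30)

#ff6f61 → (255, 111, 97); #5bf711 → (91, 247, 17).
84% corresponds to t = 0.84.
R = 255 + 0.84 × (91 − 255) = 255 + 0.84 × -164 = 117.24 → 117
G = 111 + 0.84 × (247 − 111) = 111 + 0.84 × 136 = 225.24 → 225
B = 97 + 0.84 × (17 − 97) = 97 + 0.84 × -80 = 29.8 → 30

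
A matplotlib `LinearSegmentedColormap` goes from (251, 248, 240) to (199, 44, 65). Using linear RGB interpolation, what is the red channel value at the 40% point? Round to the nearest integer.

R = 251 + 0.4 × (199 − 251) = 230.2 → 230

230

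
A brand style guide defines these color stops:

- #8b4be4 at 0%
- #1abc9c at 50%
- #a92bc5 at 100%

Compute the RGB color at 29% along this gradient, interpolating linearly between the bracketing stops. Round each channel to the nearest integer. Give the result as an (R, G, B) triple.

(73, 141, 186)

29% lies between the 0% and 50% stops, so the local fraction is t = (29 − 0)/(50 − 0) = 29/50 ≈ 0.58.
#8b4be4 → (139, 75, 228); #1abc9c → (26, 188, 156).
R = 139 + 0.58 × (26 − 139) = 73.46 → 73
G = 75 + 0.58 × (188 − 75) = 140.54 → 141
B = 228 + 0.58 × (156 − 228) = 186.24 → 186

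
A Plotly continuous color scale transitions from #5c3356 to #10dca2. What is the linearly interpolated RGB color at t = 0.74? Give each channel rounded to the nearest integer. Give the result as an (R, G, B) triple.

#5c3356 → (92, 51, 86); #10dca2 → (16, 220, 162).
R = 92 + 0.74 × (16 − 92) = 92 + 0.74 × -76 = 35.76 → 36
G = 51 + 0.74 × (220 − 51) = 51 + 0.74 × 169 = 176.06 → 176
B = 86 + 0.74 × (162 − 86) = 86 + 0.74 × 76 = 142.24 → 142
So the blended color is (36, 176, 142), about #24b08e.

(36, 176, 142)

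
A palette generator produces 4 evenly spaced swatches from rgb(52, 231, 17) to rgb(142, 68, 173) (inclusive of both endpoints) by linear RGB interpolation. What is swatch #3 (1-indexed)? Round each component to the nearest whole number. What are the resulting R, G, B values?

(112, 122, 121)

With 4 swatches and endpoints inclusive, swatch 3 sits at t = (3 − 1)/(4 − 1) = 2/3 ≈ 0.6667.
R = 52 + 0.6667 × (142 − 52) = 112.003 → 112
G = 231 + 0.6667 × (68 − 231) = 122.328 → 122
B = 17 + 0.6667 × (173 − 17) = 121.005 → 121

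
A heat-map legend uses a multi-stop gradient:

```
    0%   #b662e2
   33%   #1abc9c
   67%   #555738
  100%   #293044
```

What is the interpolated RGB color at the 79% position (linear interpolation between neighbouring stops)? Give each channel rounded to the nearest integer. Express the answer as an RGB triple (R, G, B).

79% lies between the 67% and 100% stops, so the local fraction is t = (79 − 67)/(100 − 67) = 12/33 ≈ 0.3636.
#555738 → (85, 87, 56); #293044 → (41, 48, 68).
R = 85 + 0.3636 × (41 − 85) = 69.002 → 69
G = 87 + 0.3636 × (48 − 87) = 72.82 → 73
B = 56 + 0.3636 × (68 − 56) = 60.363 → 60

(69, 73, 60)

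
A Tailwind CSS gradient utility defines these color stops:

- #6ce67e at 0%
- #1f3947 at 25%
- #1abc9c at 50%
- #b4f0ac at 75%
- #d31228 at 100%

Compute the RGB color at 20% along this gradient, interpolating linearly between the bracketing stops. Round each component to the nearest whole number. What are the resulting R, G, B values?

(46, 92, 82)

20% lies between the 0% and 25% stops, so the local fraction is t = (20 − 0)/(25 − 0) = 20/25 ≈ 0.8.
#6ce67e → (108, 230, 126); #1f3947 → (31, 57, 71).
R = 108 + 0.8 × (31 − 108) = 46.4 → 46
G = 230 + 0.8 × (57 − 230) = 91.6 → 92
B = 126 + 0.8 × (71 − 126) = 82 → 82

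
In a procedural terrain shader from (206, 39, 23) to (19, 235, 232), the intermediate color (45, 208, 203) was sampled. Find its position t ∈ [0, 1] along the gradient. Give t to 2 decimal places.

0.86

Invert the lerp on the B channel (largest span, 209): t = (203 − 23) / (232 − 23) = 180/209 = 0.86124.
Check on R: (45 − 206)/(19 − 206) = 0.861 ✓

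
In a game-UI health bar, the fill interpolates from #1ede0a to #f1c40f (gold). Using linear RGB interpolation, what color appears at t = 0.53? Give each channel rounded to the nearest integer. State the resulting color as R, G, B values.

#1ede0a → (30, 222, 10); #f1c40f → (241, 196, 15).
R = 30 + 0.53 × (241 − 30) = 30 + 0.53 × 211 = 141.83 → 142
G = 222 + 0.53 × (196 − 222) = 222 + 0.53 × -26 = 208.22 → 208
B = 10 + 0.53 × (15 − 10) = 10 + 0.53 × 5 = 12.65 → 13
So the blended color is (142, 208, 13), about #8ed00d.

(142, 208, 13)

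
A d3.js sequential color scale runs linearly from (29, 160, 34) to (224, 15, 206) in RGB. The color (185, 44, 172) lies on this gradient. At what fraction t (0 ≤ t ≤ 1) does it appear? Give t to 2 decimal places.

Invert the lerp on the R channel (largest span, 195): t = (185 − 29) / (224 − 29) = 156/195 = 0.8.
Check on G: (44 − 160)/(15 − 160) = 0.8 ✓

0.80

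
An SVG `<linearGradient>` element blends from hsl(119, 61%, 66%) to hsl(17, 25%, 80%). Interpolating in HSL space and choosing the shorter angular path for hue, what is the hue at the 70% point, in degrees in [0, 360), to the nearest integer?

48

Hue arc: Δh = 17 − 119 = -102° (|Δh| ≤ 180, already the shorter path).
H = 119 + 0.7 × (-102) = 47.6 → 48°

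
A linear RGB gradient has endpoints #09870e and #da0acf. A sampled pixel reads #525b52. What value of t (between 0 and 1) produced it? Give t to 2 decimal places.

Invert the lerp on the R channel (largest span, 209): t = (82 − 9) / (218 − 9) = 73/209 = 0.34928.
Check on G: (91 − 135)/(10 − 135) = 0.352 ✓

0.35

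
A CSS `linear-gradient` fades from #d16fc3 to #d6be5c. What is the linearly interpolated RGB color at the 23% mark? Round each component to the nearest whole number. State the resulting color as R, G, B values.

#d16fc3 → (209, 111, 195); #d6be5c → (214, 190, 92).
23% corresponds to t = 0.23.
R = 209 + 0.23 × (214 − 209) = 209 + 0.23 × 5 = 210.15 → 210
G = 111 + 0.23 × (190 − 111) = 111 + 0.23 × 79 = 129.17 → 129
B = 195 + 0.23 × (92 − 195) = 195 + 0.23 × -103 = 171.31 → 171
So the blended color is (210, 129, 171), about #d281ab.

(210, 129, 171)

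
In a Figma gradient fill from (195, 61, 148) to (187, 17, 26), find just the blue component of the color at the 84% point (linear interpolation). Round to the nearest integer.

46

B = 148 + 0.84 × (26 − 148) = 45.52 → 46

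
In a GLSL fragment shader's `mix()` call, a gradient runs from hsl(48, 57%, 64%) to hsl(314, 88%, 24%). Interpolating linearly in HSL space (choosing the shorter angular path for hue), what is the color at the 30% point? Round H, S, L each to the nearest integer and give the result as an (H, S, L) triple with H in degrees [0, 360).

(20, 66, 52)

Hue: 314 − 48 = 266°, but |266| > 180 so the shorter arc goes the other way: Δh = 266 − 360 = -94°.
H = 48 + 0.3 × (-94) = 19.8 → 20°
S = 57 + 0.3 × (88 − 57) = 66.3 → 66%
L = 64 + 0.3 × (24 − 64) = 52 → 52%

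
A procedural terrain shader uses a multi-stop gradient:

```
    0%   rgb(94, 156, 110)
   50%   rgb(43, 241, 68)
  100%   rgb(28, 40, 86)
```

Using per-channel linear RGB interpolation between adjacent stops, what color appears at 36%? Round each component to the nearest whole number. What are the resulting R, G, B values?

(57, 217, 80)

36% lies between the 0% and 50% stops, so the local fraction is t = (36 − 0)/(50 − 0) = 36/50 ≈ 0.72.
R = 94 + 0.72 × (43 − 94) = 57.28 → 57
G = 156 + 0.72 × (241 − 156) = 217.2 → 217
B = 110 + 0.72 × (68 − 110) = 79.76 → 80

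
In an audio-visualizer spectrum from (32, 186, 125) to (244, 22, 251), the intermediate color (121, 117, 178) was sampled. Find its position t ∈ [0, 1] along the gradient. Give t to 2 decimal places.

0.42

Invert the lerp on the R channel (largest span, 212): t = (121 − 32) / (244 − 32) = 89/212 = 0.41981.
Check on G: (117 − 186)/(22 − 186) = 0.4207 ✓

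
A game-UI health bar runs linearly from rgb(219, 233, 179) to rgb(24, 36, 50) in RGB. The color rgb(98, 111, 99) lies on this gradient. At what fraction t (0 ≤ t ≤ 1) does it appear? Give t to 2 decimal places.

0.62

Invert the lerp on the G channel (largest span, 197): t = (111 − 233) / (36 − 233) = -122/-197 = 0.61929.
Check on R: (98 − 219)/(24 − 219) = 0.6205 ✓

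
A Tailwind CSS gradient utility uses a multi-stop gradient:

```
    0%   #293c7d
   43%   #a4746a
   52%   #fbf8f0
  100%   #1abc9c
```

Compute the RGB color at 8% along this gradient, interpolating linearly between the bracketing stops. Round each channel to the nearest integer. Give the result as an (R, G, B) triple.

(64, 70, 121)

8% lies between the 0% and 43% stops, so the local fraction is t = (8 − 0)/(43 − 0) = 8/43 ≈ 0.186.
#293c7d → (41, 60, 125); #a4746a → (164, 116, 106).
R = 41 + 0.186 × (164 − 41) = 63.878 → 64
G = 60 + 0.186 × (116 − 60) = 70.416 → 70
B = 125 + 0.186 × (106 − 125) = 121.466 → 121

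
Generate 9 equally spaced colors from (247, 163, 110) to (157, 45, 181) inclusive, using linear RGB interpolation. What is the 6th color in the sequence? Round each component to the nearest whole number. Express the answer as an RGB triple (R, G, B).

(191, 89, 154)

With 9 swatches and endpoints inclusive, swatch 6 sits at t = (6 − 1)/(9 − 1) = 5/8 ≈ 0.625.
R = 247 + 0.625 × (157 − 247) = 190.75 → 191
G = 163 + 0.625 × (45 − 163) = 89.25 → 89
B = 110 + 0.625 × (181 − 110) = 154.375 → 154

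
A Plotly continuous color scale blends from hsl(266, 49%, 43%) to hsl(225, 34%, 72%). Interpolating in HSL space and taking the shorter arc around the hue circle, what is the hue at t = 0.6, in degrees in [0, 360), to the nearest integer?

Hue arc: Δh = 225 − 266 = -41° (|Δh| ≤ 180, already the shorter path).
H = 266 + 0.6 × (-41) = 241.4 → 241°

241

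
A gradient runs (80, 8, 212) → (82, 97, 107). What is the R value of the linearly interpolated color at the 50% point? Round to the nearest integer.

81

R = 80 + 0.5 × (82 − 80) = 81 → 81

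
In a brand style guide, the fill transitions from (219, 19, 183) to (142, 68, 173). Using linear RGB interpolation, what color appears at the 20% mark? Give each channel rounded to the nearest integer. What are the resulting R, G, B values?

20% corresponds to t = 0.2.
R = 219 + 0.2 × (142 − 219) = 219 + 0.2 × -77 = 203.6 → 204
G = 19 + 0.2 × (68 − 19) = 19 + 0.2 × 49 = 28.8 → 29
B = 183 + 0.2 × (173 − 183) = 183 + 0.2 × -10 = 181 → 181

(204, 29, 181)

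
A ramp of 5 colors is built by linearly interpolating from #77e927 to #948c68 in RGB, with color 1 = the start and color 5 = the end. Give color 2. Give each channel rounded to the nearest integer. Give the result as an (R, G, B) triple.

(126, 210, 55)

With 5 swatches and endpoints inclusive, swatch 2 sits at t = (2 − 1)/(5 − 1) = 1/4 ≈ 0.25.
#77e927 → (119, 233, 39); #948c68 → (148, 140, 104).
R = 119 + 0.25 × (148 − 119) = 126.25 → 126
G = 233 + 0.25 × (140 − 233) = 209.75 → 210
B = 39 + 0.25 × (104 − 39) = 55.25 → 55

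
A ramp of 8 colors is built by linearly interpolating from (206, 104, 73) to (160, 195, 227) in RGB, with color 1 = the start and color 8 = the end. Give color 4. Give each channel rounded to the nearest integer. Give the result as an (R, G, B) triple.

(186, 143, 139)

With 8 swatches and endpoints inclusive, swatch 4 sits at t = (4 − 1)/(8 − 1) = 3/7 ≈ 0.4286.
R = 206 + 0.4286 × (160 − 206) = 186.284 → 186
G = 104 + 0.4286 × (195 − 104) = 143.003 → 143
B = 73 + 0.4286 × (227 − 73) = 139.004 → 139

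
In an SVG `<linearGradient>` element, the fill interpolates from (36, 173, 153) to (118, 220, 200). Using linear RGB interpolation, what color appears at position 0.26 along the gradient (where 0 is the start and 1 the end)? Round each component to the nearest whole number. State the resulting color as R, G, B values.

(57, 185, 165)

R = 36 + 0.26 × (118 − 36) = 36 + 0.26 × 82 = 57.32 → 57
G = 173 + 0.26 × (220 − 173) = 173 + 0.26 × 47 = 185.22 → 185
B = 153 + 0.26 × (200 − 153) = 153 + 0.26 × 47 = 165.22 → 165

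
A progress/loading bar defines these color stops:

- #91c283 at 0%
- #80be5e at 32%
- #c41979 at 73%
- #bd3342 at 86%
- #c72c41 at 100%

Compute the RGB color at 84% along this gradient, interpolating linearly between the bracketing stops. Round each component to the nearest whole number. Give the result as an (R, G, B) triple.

(190, 47, 74)

84% lies between the 73% and 86% stops, so the local fraction is t = (84 − 73)/(86 − 73) = 11/13 ≈ 0.8462.
#c41979 → (196, 25, 121); #bd3342 → (189, 51, 66).
R = 196 + 0.8462 × (189 − 196) = 190.077 → 190
G = 25 + 0.8462 × (51 − 25) = 47.001 → 47
B = 121 + 0.8462 × (66 − 121) = 74.459 → 74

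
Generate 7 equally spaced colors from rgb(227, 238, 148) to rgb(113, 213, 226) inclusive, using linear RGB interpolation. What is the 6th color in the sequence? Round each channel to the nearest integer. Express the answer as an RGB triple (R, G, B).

With 7 swatches and endpoints inclusive, swatch 6 sits at t = (6 − 1)/(7 − 1) = 5/6 ≈ 0.8333.
R = 227 + 0.8333 × (113 − 227) = 132.004 → 132
G = 238 + 0.8333 × (213 − 238) = 217.167 → 217
B = 148 + 0.8333 × (226 − 148) = 212.997 → 213

(132, 217, 213)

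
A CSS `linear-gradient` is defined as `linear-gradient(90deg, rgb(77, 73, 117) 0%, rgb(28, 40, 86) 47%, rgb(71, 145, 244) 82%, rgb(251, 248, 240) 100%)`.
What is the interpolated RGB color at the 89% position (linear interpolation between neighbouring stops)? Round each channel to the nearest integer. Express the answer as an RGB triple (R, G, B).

(141, 185, 242)

89% lies between the 82% and 100% stops, so the local fraction is t = (89 − 82)/(100 − 82) = 7/18 ≈ 0.3889.
R = 71 + 0.3889 × (251 − 71) = 141.002 → 141
G = 145 + 0.3889 × (248 − 145) = 185.057 → 185
B = 244 + 0.3889 × (240 − 244) = 242.444 → 242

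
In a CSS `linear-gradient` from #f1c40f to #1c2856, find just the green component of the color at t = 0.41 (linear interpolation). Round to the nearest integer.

G₁ = 196 (from #f1c40f), G₂ = 40 (from #1c2856).
G = 196 + 0.41 × (40 − 196) = 132.04 → 132

132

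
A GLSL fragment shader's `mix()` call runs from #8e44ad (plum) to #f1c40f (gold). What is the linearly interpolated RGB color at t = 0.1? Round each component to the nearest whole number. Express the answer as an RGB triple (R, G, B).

#8e44ad → (142, 68, 173); #f1c40f → (241, 196, 15).
R = 142 + 0.1 × (241 − 142) = 142 + 0.1 × 99 = 151.9 → 152
G = 68 + 0.1 × (196 − 68) = 68 + 0.1 × 128 = 80.8 → 81
B = 173 + 0.1 × (15 − 173) = 173 + 0.1 × -158 = 157.2 → 157
So the blended color is (152, 81, 157), about #98519d.

(152, 81, 157)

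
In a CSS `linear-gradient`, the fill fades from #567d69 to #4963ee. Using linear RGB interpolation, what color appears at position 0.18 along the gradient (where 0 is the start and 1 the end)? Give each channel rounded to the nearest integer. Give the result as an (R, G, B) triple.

(84, 120, 129)

#567d69 → (86, 125, 105); #4963ee → (73, 99, 238).
R = 86 + 0.18 × (73 − 86) = 86 + 0.18 × -13 = 83.66 → 84
G = 125 + 0.18 × (99 − 125) = 125 + 0.18 × -26 = 120.32 → 120
B = 105 + 0.18 × (238 − 105) = 105 + 0.18 × 133 = 128.94 → 129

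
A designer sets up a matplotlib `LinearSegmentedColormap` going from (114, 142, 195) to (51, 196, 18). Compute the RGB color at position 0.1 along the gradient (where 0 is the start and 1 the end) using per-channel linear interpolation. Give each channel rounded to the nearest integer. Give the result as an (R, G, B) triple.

R = 114 + 0.1 × (51 − 114) = 114 + 0.1 × -63 = 107.7 → 108
G = 142 + 0.1 × (196 − 142) = 142 + 0.1 × 54 = 147.4 → 147
B = 195 + 0.1 × (18 − 195) = 195 + 0.1 × -177 = 177.3 → 177

(108, 147, 177)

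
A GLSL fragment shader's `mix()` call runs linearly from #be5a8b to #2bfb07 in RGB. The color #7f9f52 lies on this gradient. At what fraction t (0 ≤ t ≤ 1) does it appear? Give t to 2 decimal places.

Invert the lerp on the G channel (largest span, 161): t = (159 − 90) / (251 − 90) = 69/161 = 0.42857.
Check on R: (127 − 190)/(43 − 190) = 0.4286 ✓

0.43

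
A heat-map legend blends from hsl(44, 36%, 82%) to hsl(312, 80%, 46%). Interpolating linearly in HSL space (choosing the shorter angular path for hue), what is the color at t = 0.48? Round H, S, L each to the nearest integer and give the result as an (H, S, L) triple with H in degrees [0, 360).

(0, 57, 65)

Hue: 312 − 44 = 268°, but |268| > 180 so the shorter arc goes the other way: Δh = 268 − 360 = -92°.
H = 44 + 0.48 × (-92) = -0.16 → 0°
S = 36 + 0.48 × (80 − 36) = 57.12 → 57%
L = 82 + 0.48 × (46 − 82) = 64.72 → 65%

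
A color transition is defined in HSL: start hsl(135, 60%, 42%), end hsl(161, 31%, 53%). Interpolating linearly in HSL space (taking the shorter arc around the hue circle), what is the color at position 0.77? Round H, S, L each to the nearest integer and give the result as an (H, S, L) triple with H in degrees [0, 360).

Hue arc: Δh = 161 − 135 = 26° (|Δh| ≤ 180, already the shorter path).
H = 135 + 0.77 × (26) = 155.02 → 155°
S = 60 + 0.77 × (31 − 60) = 37.67 → 38%
L = 42 + 0.77 × (53 − 42) = 50.47 → 50%

(155, 38, 50)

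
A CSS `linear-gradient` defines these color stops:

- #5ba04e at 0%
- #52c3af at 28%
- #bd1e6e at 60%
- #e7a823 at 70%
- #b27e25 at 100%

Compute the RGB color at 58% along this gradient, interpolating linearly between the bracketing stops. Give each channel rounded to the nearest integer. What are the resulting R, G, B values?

(182, 40, 114)

58% lies between the 28% and 60% stops, so the local fraction is t = (58 − 28)/(60 − 28) = 30/32 ≈ 0.9375.
#52c3af → (82, 195, 175); #bd1e6e → (189, 30, 110).
R = 82 + 0.9375 × (189 − 82) = 182.312 → 182
G = 195 + 0.9375 × (30 − 195) = 40.312 → 40
B = 175 + 0.9375 × (110 − 175) = 114.062 → 114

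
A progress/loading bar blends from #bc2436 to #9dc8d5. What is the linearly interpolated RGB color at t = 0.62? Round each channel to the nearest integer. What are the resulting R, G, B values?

#bc2436 → (188, 36, 54); #9dc8d5 → (157, 200, 213).
R = 188 + 0.62 × (157 − 188) = 188 + 0.62 × -31 = 168.78 → 169
G = 36 + 0.62 × (200 − 36) = 36 + 0.62 × 164 = 137.68 → 138
B = 54 + 0.62 × (213 − 54) = 54 + 0.62 × 159 = 152.58 → 153
So the blended color is (169, 138, 153), about #a98a99.

(169, 138, 153)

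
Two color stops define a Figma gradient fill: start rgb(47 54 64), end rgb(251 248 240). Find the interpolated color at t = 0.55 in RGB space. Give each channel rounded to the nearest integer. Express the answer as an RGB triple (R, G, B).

R = 47 + 0.55 × (251 − 47) = 47 + 0.55 × 204 = 159.2 → 159
G = 54 + 0.55 × (248 − 54) = 54 + 0.55 × 194 = 160.7 → 161
B = 64 + 0.55 × (240 − 64) = 64 + 0.55 × 176 = 160.8 → 161
So the blended color is (159, 161, 161), about #9fa1a1.

(159, 161, 161)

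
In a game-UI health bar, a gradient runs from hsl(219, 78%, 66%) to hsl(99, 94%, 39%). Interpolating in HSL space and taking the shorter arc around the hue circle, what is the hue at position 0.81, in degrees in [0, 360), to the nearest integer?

122

Hue arc: Δh = 99 − 219 = -120° (|Δh| ≤ 180, already the shorter path).
H = 219 + 0.81 × (-120) = 121.8 → 122°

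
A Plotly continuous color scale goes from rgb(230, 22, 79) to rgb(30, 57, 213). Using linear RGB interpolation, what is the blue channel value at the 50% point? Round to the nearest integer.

146

B = 79 + 0.5 × (213 − 79) = 146 → 146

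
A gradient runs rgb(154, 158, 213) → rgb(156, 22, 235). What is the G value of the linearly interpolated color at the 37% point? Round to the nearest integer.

108

G = 158 + 0.37 × (22 − 158) = 107.68 → 108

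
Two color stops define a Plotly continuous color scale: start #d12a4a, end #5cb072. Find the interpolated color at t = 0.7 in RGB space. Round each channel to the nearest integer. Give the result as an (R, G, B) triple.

(127, 136, 102)

#d12a4a → (209, 42, 74); #5cb072 → (92, 176, 114).
R = 209 + 0.7 × (92 − 209) = 209 + 0.7 × -117 = 127.1 → 127
G = 42 + 0.7 × (176 − 42) = 42 + 0.7 × 134 = 135.8 → 136
B = 74 + 0.7 × (114 − 74) = 74 + 0.7 × 40 = 102 → 102
So the blended color is (127, 136, 102), about #7f8866.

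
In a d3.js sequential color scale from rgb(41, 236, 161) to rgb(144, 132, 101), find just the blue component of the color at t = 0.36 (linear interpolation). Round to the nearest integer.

139

B = 161 + 0.36 × (101 − 161) = 139.4 → 139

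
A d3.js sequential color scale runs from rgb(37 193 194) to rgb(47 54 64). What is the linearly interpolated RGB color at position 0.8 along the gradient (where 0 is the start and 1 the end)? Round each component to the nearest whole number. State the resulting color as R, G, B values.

R = 37 + 0.8 × (47 − 37) = 37 + 0.8 × 10 = 45 → 45
G = 193 + 0.8 × (54 − 193) = 193 + 0.8 × -139 = 81.8 → 82
B = 194 + 0.8 × (64 − 194) = 194 + 0.8 × -130 = 90 → 90

(45, 82, 90)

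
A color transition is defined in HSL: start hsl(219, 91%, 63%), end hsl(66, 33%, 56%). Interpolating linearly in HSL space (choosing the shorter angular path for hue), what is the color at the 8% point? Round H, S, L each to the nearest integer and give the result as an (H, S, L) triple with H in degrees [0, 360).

(207, 86, 62)

Hue arc: Δh = 66 − 219 = -153° (|Δh| ≤ 180, already the shorter path).
H = 219 + 0.08 × (-153) = 206.76 → 207°
S = 91 + 0.08 × (33 − 91) = 86.36 → 86%
L = 63 + 0.08 × (56 − 63) = 62.44 → 62%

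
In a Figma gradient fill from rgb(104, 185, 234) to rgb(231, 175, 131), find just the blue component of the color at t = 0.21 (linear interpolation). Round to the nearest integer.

212

B = 234 + 0.21 × (131 − 234) = 212.37 → 212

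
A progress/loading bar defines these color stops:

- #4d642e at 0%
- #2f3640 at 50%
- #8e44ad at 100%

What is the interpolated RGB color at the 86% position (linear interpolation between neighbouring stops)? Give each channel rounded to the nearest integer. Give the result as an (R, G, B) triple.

(115, 64, 142)

86% lies between the 50% and 100% stops, so the local fraction is t = (86 − 50)/(100 − 50) = 36/50 ≈ 0.72.
#2f3640 → (47, 54, 64); #8e44ad → (142, 68, 173).
R = 47 + 0.72 × (142 − 47) = 115.4 → 115
G = 54 + 0.72 × (68 − 54) = 64.08 → 64
B = 64 + 0.72 × (173 − 64) = 142.48 → 142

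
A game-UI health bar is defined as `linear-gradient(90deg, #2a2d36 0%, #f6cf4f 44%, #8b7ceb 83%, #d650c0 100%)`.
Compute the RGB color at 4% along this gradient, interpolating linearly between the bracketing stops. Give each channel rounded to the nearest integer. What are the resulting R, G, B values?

4% lies between the 0% and 44% stops, so the local fraction is t = (4 − 0)/(44 − 0) = 4/44 ≈ 0.0909.
#2a2d36 → (42, 45, 54); #f6cf4f → (246, 207, 79).
R = 42 + 0.0909 × (246 − 42) = 60.544 → 61
G = 45 + 0.0909 × (207 − 45) = 59.726 → 60
B = 54 + 0.0909 × (79 − 54) = 56.273 → 56

(61, 60, 56)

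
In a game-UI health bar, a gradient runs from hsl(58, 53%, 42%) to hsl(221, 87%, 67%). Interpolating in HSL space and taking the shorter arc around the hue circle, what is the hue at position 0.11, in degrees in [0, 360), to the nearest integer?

76

Hue arc: Δh = 221 − 58 = 163° (|Δh| ≤ 180, already the shorter path).
H = 58 + 0.11 × (163) = 75.93 → 76°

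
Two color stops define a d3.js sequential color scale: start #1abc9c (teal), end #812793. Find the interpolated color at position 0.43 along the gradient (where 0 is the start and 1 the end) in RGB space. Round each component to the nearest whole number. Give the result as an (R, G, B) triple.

(70, 124, 152)

#1abc9c → (26, 188, 156); #812793 → (129, 39, 147).
R = 26 + 0.43 × (129 − 26) = 26 + 0.43 × 103 = 70.29 → 70
G = 188 + 0.43 × (39 − 188) = 188 + 0.43 × -149 = 123.93 → 124
B = 156 + 0.43 × (147 − 156) = 156 + 0.43 × -9 = 152.13 → 152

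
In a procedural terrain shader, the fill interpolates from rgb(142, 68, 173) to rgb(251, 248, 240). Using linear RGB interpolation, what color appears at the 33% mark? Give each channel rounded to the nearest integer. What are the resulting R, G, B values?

33% corresponds to t = 0.33.
R = 142 + 0.33 × (251 − 142) = 142 + 0.33 × 109 = 177.97 → 178
G = 68 + 0.33 × (248 − 68) = 68 + 0.33 × 180 = 127.4 → 127
B = 173 + 0.33 × (240 − 173) = 173 + 0.33 × 67 = 195.11 → 195

(178, 127, 195)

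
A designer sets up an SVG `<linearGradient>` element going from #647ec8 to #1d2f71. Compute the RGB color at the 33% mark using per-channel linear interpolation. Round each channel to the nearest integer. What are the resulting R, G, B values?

(77, 100, 171)

#647ec8 → (100, 126, 200); #1d2f71 → (29, 47, 113).
33% corresponds to t = 0.33.
R = 100 + 0.33 × (29 − 100) = 100 + 0.33 × -71 = 76.57 → 77
G = 126 + 0.33 × (47 − 126) = 126 + 0.33 × -79 = 99.93 → 100
B = 200 + 0.33 × (113 − 200) = 200 + 0.33 × -87 = 171.29 → 171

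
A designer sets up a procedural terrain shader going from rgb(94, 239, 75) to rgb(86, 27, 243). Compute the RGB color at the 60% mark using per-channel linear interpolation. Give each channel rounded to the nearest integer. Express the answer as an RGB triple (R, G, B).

60% corresponds to t = 0.6.
R = 94 + 0.6 × (86 − 94) = 94 + 0.6 × -8 = 89.2 → 89
G = 239 + 0.6 × (27 − 239) = 239 + 0.6 × -212 = 111.8 → 112
B = 75 + 0.6 × (243 − 75) = 75 + 0.6 × 168 = 175.8 → 176

(89, 112, 176)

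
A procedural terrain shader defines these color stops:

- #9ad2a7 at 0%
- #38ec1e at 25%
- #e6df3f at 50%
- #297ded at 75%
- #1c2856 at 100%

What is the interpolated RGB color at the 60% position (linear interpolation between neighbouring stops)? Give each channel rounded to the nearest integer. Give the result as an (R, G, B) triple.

60% lies between the 50% and 75% stops, so the local fraction is t = (60 − 50)/(75 − 50) = 10/25 ≈ 0.4.
#e6df3f → (230, 223, 63); #297ded → (41, 125, 237).
R = 230 + 0.4 × (41 − 230) = 154.4 → 154
G = 223 + 0.4 × (125 − 223) = 183.8 → 184
B = 63 + 0.4 × (237 − 63) = 132.6 → 133

(154, 184, 133)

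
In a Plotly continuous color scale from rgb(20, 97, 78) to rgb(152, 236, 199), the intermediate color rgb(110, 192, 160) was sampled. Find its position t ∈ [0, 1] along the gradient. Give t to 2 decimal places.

0.68

Invert the lerp on the G channel (largest span, 139): t = (192 − 97) / (236 − 97) = 95/139 = 0.68345.
Check on R: (110 − 20)/(152 − 20) = 0.6818 ✓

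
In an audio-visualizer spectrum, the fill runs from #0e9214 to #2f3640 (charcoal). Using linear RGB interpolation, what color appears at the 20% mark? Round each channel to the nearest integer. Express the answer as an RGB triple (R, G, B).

#0e9214 → (14, 146, 20); #2f3640 → (47, 54, 64).
20% corresponds to t = 0.2.
R = 14 + 0.2 × (47 − 14) = 14 + 0.2 × 33 = 20.6 → 21
G = 146 + 0.2 × (54 − 146) = 146 + 0.2 × -92 = 127.6 → 128
B = 20 + 0.2 × (64 − 20) = 20 + 0.2 × 44 = 28.8 → 29

(21, 128, 29)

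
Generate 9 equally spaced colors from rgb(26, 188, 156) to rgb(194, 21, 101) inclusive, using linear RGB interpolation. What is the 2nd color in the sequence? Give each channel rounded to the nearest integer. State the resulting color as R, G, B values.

(47, 167, 149)

With 9 swatches and endpoints inclusive, swatch 2 sits at t = (2 − 1)/(9 − 1) = 1/8 ≈ 0.125.
R = 26 + 0.125 × (194 − 26) = 47 → 47
G = 188 + 0.125 × (21 − 188) = 167.125 → 167
B = 156 + 0.125 × (101 − 156) = 149.125 → 149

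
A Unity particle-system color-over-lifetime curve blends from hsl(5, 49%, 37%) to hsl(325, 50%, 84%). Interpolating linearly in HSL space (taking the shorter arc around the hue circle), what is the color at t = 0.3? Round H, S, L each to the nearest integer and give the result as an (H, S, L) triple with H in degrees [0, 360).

(353, 49, 51)

Hue: 325 − 5 = 320°, but |320| > 180 so the shorter arc goes the other way: Δh = 320 − 360 = -40°.
H = 5 + 0.3 × (-40) = -7 → -7 → -7 mod 360 = 353°
S = 49 + 0.3 × (50 − 49) = 49.3 → 49%
L = 37 + 0.3 × (84 − 37) = 51.1 → 51%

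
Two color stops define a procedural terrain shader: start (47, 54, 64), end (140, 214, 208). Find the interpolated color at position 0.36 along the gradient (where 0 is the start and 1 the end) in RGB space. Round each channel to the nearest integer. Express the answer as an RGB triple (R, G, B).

R = 47 + 0.36 × (140 − 47) = 47 + 0.36 × 93 = 80.48 → 80
G = 54 + 0.36 × (214 − 54) = 54 + 0.36 × 160 = 111.6 → 112
B = 64 + 0.36 × (208 − 64) = 64 + 0.36 × 144 = 115.84 → 116

(80, 112, 116)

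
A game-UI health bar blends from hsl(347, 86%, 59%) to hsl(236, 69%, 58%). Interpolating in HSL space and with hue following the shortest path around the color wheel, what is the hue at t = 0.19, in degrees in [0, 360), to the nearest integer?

326

Hue arc: Δh = 236 − 347 = -111° (|Δh| ≤ 180, already the shorter path).
H = 347 + 0.19 × (-111) = 325.91 → 326°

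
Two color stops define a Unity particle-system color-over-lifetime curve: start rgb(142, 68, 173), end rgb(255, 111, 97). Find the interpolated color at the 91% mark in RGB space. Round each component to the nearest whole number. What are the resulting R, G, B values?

91% corresponds to t = 0.91.
R = 142 + 0.91 × (255 − 142) = 142 + 0.91 × 113 = 244.83 → 245
G = 68 + 0.91 × (111 − 68) = 68 + 0.91 × 43 = 107.13 → 107
B = 173 + 0.91 × (97 − 173) = 173 + 0.91 × -76 = 103.84 → 104
So the blended color is (245, 107, 104), about #f56b68.

(245, 107, 104)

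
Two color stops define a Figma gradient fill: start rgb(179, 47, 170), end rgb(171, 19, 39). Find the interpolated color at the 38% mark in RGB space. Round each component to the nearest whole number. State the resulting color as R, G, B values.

38% corresponds to t = 0.38.
R = 179 + 0.38 × (171 − 179) = 179 + 0.38 × -8 = 175.96 → 176
G = 47 + 0.38 × (19 − 47) = 47 + 0.38 × -28 = 36.36 → 36
B = 170 + 0.38 × (39 − 170) = 170 + 0.38 × -131 = 120.22 → 120
So the blended color is (176, 36, 120), about #b02478.

(176, 36, 120)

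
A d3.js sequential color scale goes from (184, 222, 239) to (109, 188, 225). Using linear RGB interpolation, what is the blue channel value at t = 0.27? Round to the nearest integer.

B = 239 + 0.27 × (225 − 239) = 235.22 → 235

235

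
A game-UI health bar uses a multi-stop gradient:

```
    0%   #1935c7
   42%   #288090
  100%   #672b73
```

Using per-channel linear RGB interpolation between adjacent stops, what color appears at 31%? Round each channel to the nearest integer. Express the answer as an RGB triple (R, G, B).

31% lies between the 0% and 42% stops, so the local fraction is t = (31 − 0)/(42 − 0) = 31/42 ≈ 0.7381.
#1935c7 → (25, 53, 199); #288090 → (40, 128, 144).
R = 25 + 0.7381 × (40 − 25) = 36.072 → 36
G = 53 + 0.7381 × (128 − 53) = 108.358 → 108
B = 199 + 0.7381 × (144 − 199) = 158.404 → 158

(36, 108, 158)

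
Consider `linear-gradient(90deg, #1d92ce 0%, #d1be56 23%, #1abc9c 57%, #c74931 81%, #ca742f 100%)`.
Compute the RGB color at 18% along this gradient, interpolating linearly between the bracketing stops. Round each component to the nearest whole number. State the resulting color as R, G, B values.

(170, 180, 112)

18% lies between the 0% and 23% stops, so the local fraction is t = (18 − 0)/(23 − 0) = 18/23 ≈ 0.7826.
#1d92ce → (29, 146, 206); #d1be56 → (209, 190, 86).
R = 29 + 0.7826 × (209 − 29) = 169.868 → 170
G = 146 + 0.7826 × (190 − 146) = 180.434 → 180
B = 206 + 0.7826 × (86 − 206) = 112.088 → 112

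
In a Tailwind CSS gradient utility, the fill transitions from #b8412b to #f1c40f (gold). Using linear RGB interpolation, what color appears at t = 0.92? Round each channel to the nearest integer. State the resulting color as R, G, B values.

(236, 186, 17)

#b8412b → (184, 65, 43); #f1c40f → (241, 196, 15).
R = 184 + 0.92 × (241 − 184) = 184 + 0.92 × 57 = 236.44 → 236
G = 65 + 0.92 × (196 − 65) = 65 + 0.92 × 131 = 185.52 → 186
B = 43 + 0.92 × (15 − 43) = 43 + 0.92 × -28 = 17.24 → 17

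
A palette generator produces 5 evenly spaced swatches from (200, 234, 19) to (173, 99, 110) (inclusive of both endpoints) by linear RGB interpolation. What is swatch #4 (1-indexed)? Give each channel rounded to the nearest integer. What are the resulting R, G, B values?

(180, 133, 87)

With 5 swatches and endpoints inclusive, swatch 4 sits at t = (4 − 1)/(5 − 1) = 3/4 ≈ 0.75.
R = 200 + 0.75 × (173 − 200) = 179.75 → 180
G = 234 + 0.75 × (99 − 234) = 132.75 → 133
B = 19 + 0.75 × (110 − 19) = 87.25 → 87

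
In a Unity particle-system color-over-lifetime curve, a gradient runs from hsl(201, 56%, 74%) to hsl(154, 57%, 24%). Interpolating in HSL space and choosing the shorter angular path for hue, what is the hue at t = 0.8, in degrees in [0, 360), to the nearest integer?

Hue arc: Δh = 154 − 201 = -47° (|Δh| ≤ 180, already the shorter path).
H = 201 + 0.8 × (-47) = 163.4 → 163°

163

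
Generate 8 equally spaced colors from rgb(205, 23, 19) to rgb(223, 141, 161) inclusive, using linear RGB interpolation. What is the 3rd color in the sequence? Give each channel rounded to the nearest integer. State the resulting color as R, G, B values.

(210, 57, 60)

With 8 swatches and endpoints inclusive, swatch 3 sits at t = (3 − 1)/(8 − 1) = 2/7 ≈ 0.2857.
R = 205 + 0.2857 × (223 − 205) = 210.143 → 210
G = 23 + 0.2857 × (141 − 23) = 56.713 → 57
B = 19 + 0.2857 × (161 − 19) = 59.569 → 60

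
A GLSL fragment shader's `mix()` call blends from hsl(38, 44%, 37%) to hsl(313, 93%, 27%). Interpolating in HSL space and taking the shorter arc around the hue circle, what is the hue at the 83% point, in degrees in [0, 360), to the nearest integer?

327

Hue: 313 − 38 = 275°, but |275| > 180 so the shorter arc goes the other way: Δh = 275 − 360 = -85°.
H = 38 + 0.83 × (-85) = -32.55 → -33 → -33 mod 360 = 327°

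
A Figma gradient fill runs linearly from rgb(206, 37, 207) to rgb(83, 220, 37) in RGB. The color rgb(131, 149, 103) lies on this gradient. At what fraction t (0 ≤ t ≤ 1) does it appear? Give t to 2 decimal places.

0.61

Invert the lerp on the G channel (largest span, 183): t = (149 − 37) / (220 − 37) = 112/183 = 0.61202.
Check on R: (131 − 206)/(83 − 206) = 0.6098 ✓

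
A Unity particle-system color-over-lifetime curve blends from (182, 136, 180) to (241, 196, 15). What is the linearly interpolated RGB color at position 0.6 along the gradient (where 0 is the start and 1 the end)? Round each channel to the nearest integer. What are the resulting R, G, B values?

R = 182 + 0.6 × (241 − 182) = 182 + 0.6 × 59 = 217.4 → 217
G = 136 + 0.6 × (196 − 136) = 136 + 0.6 × 60 = 172 → 172
B = 180 + 0.6 × (15 − 180) = 180 + 0.6 × -165 = 81 → 81

(217, 172, 81)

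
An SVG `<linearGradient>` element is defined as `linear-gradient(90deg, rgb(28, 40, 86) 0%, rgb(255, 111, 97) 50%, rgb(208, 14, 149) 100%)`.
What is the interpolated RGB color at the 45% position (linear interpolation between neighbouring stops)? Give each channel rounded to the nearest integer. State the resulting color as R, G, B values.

45% lies between the 0% and 50% stops, so the local fraction is t = (45 − 0)/(50 − 0) = 45/50 ≈ 0.9.
R = 28 + 0.9 × (255 − 28) = 232.3 → 232
G = 40 + 0.9 × (111 − 40) = 103.9 → 104
B = 86 + 0.9 × (97 − 86) = 95.9 → 96

(232, 104, 96)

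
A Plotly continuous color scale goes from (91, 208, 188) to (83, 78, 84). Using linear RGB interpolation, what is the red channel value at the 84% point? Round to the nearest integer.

R = 91 + 0.84 × (83 − 91) = 84.28 → 84

84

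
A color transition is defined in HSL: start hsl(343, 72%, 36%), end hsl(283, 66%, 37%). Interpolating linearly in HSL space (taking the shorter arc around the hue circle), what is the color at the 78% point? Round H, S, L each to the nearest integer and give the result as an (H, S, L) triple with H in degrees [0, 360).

Hue arc: Δh = 283 − 343 = -60° (|Δh| ≤ 180, already the shorter path).
H = 343 + 0.78 × (-60) = 296.2 → 296°
S = 72 + 0.78 × (66 − 72) = 67.32 → 67%
L = 36 + 0.78 × (37 − 36) = 36.78 → 37%

(296, 67, 37)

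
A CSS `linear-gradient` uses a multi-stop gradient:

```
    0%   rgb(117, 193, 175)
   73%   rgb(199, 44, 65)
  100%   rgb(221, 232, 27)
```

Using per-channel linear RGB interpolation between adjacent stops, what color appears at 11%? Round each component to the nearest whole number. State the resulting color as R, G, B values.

11% lies between the 0% and 73% stops, so the local fraction is t = (11 − 0)/(73 − 0) = 11/73 ≈ 0.1507.
R = 117 + 0.1507 × (199 − 117) = 129.357 → 129
G = 193 + 0.1507 × (44 − 193) = 170.546 → 171
B = 175 + 0.1507 × (65 − 175) = 158.423 → 158

(129, 171, 158)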